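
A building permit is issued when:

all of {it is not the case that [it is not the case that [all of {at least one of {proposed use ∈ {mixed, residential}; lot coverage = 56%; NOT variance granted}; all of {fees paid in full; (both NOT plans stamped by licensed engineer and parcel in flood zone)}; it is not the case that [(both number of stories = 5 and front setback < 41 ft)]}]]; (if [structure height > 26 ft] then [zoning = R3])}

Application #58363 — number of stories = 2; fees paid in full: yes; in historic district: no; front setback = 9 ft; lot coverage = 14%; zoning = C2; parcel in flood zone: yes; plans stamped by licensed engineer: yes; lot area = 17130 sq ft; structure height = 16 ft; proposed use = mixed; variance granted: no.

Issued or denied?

Atomic conditions:
  proposed use ∈ {mixed, residential}: mixed is in the set → true
  lot coverage = 56%: 14 == 56 is false
  NOT variance granted: no → true
  fees paid in full: yes → true
  NOT plans stamped by licensed engineer: yes → false
  parcel in flood zone: yes → true
  number of stories = 5: 2 == 5 is false
  front setback < 41 ft: 9 < 41 is true
  structure height > 26 ft: 16 > 26 is false
  zoning = R3: C2 == R3 is false
Combine:
[1.1.1.1] true OR false OR true = true
[1.1.1.2.2] false AND true = false
[1.1.1.2] true AND false = false
[1.1.1.3.1] false AND true = false
[1.1.1.3] NOT false = true
[1.1.1] true AND false AND true = false
[1.1] NOT false = true
[1] NOT true = false
[2] false → false (antecedent false ⇒ implication holds) = true
[root] false AND true = false
Overall: false → denied

Denied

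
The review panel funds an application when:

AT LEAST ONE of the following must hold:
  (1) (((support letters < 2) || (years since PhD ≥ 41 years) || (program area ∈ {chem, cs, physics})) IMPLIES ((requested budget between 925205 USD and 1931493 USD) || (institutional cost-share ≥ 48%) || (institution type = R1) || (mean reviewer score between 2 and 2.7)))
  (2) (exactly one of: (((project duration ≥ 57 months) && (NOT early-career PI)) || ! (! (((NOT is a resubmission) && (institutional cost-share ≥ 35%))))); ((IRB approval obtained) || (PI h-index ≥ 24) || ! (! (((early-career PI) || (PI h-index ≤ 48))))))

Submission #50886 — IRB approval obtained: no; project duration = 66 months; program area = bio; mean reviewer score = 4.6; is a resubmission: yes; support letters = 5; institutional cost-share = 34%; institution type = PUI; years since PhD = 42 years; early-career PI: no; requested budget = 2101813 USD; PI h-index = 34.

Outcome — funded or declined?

Declined

Atomic conditions:
  support letters < 2: 5 < 2 is false
  years since PhD ≥ 41 years: 42 ≥ 41 is true
  program area ∈ {chem, cs, physics}: bio is not in the set → false
  requested budget between 925205 USD and 1931493 USD: 2101813 in [925205, 1931493] is false
  institutional cost-share ≥ 48%: 34 ≥ 48 is false
  institution type = R1: PUI == R1 is false
  mean reviewer score between 2 and 2.7: 4.6 in [2, 2.7] is false
  project duration ≥ 57 months: 66 ≥ 57 is true
  NOT early-career PI: no → true
  NOT is a resubmission: yes → false
  institutional cost-share ≥ 35%: 34 ≥ 35 is false
  IRB approval obtained: no → false
  PI h-index ≥ 24: 34 ≥ 24 is true
  early-career PI: no → false
  PI h-index ≤ 48: 34 ≤ 48 is true
Combine:
[1.1] false OR true OR false = true
[1.2] false OR false OR false OR false = false
[1] true → false = false
[2.1.1] true AND true = true
[2.1.2.1.1] false AND false = false
[2.1.2.1] NOT false = true
[2.1.2] NOT true = false
[2.1] true OR false = true
[2.2.3.1.1] false OR true = true
[2.2.3.1] NOT true = false
[2.2.3] NOT false = true
[2.2] false OR true OR true = true
[2] exactly-one(true, true) = false
[root] false OR false = false
Overall: false → declined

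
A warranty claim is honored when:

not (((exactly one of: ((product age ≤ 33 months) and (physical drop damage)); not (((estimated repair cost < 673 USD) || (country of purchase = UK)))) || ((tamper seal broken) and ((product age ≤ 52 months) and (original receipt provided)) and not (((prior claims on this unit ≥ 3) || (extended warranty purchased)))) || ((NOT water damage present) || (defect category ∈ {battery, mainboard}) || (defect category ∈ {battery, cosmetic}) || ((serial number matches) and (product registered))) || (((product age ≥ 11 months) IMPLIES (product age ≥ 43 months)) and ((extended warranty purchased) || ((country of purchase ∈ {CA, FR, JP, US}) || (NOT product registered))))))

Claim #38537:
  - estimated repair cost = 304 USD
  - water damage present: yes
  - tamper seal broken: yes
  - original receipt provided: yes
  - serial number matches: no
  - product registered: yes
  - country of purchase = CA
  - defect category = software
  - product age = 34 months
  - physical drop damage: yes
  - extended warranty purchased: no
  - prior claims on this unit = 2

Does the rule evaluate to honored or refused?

Refused

Atomic conditions:
  product age ≤ 33 months: 34 ≤ 33 is false
  physical drop damage: yes → true
  estimated repair cost < 673 USD: 304 < 673 is true
  country of purchase = UK: CA == UK is false
  tamper seal broken: yes → true
  product age ≤ 52 months: 34 ≤ 52 is true
  original receipt provided: yes → true
  prior claims on this unit ≥ 3: 2 ≥ 3 is false
  extended warranty purchased: no → false
  NOT water damage present: yes → false
  defect category ∈ {battery, mainboard}: software is not in the set → false
  defect category ∈ {battery, cosmetic}: software is not in the set → false
  serial number matches: no → false
  product registered: yes → true
  product age ≥ 11 months: 34 ≥ 11 is true
  product age ≥ 43 months: 34 ≥ 43 is false
  country of purchase ∈ {CA, FR, JP, US}: CA is in the set → true
  NOT product registered: yes → false
Combine:
[1.1.1] false AND true = false
[1.1.2.1] true OR false = true
[1.1.2] NOT true = false
[1.1] exactly-one(false, false) = false
[1.2.2] true AND true = true
[1.2.3.1] false OR false = false
[1.2.3] NOT false = true
[1.2] true AND true AND true = true
[1.3.4] false AND true = false
[1.3] false OR false OR false OR false = false
[1.4.1] true → false = false
[1.4.2.2] true OR false = true
[1.4.2] false OR true = true
[1.4] false AND true = false
[1] false OR true OR false OR false = true
[root] NOT true = false
Overall: false → refused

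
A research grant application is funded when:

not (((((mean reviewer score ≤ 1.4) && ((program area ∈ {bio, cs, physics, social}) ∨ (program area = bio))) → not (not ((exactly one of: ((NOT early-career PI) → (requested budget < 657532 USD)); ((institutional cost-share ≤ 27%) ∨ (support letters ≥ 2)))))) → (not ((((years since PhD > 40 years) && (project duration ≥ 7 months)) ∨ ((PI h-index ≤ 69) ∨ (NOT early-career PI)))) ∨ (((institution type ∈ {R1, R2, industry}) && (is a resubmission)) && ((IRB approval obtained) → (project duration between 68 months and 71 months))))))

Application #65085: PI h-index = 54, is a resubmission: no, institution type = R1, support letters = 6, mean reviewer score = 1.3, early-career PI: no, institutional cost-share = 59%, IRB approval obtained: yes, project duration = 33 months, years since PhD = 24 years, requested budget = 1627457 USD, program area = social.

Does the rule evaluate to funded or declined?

Atomic conditions:
  mean reviewer score ≤ 1.4: 1.3 ≤ 1.4 is true
  program area ∈ {bio, cs, physics, social}: social is in the set → true
  program area = bio: social == bio is false
  NOT early-career PI: no → true
  requested budget < 657532 USD: 1627457 < 657532 is false
  institutional cost-share ≤ 27%: 59 ≤ 27 is false
  support letters ≥ 2: 6 ≥ 2 is true
  years since PhD > 40 years: 24 > 40 is false
  project duration ≥ 7 months: 33 ≥ 7 is true
  PI h-index ≤ 69: 54 ≤ 69 is true
  institution type ∈ {R1, R2, industry}: R1 is in the set → true
  is a resubmission: no → false
  IRB approval obtained: yes → true
  project duration between 68 months and 71 months: 33 in [68, 71] is false
Combine:
[1.1.1.2] true OR false = true
[1.1.1] true AND true = true
[1.1.2.1.1.1] true → false = false
[1.1.2.1.1.2] false OR true = true
[1.1.2.1.1] exactly-one(false, true) = true
[1.1.2.1] NOT true = false
[1.1.2] NOT false = true
[1.1] true → true = true
[1.2.1.1.1] false AND true = false
[1.2.1.1.2] true OR true = true
[1.2.1.1] false OR true = true
[1.2.1] NOT true = false
[1.2.2.1] true AND false = false
[1.2.2.2] true → false = false
[1.2.2] false AND false = false
[1.2] false OR false = false
[1] true → false = false
[root] NOT false = true
Overall: true → funded

Funded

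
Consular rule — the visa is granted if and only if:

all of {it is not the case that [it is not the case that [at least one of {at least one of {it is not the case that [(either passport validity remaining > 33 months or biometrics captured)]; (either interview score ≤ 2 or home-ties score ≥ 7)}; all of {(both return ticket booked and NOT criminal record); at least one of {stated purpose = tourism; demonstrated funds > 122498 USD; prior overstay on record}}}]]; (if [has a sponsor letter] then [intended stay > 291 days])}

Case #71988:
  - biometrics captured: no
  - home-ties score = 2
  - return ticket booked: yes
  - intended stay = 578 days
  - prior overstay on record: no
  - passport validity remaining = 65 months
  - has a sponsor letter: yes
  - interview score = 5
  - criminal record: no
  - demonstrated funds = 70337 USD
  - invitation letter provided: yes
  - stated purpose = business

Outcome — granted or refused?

Atomic conditions:
  passport validity remaining > 33 months: 65 > 33 is true
  biometrics captured: no → false
  interview score ≤ 2: 5 ≤ 2 is false
  home-ties score ≥ 7: 2 ≥ 7 is false
  return ticket booked: yes → true
  NOT criminal record: no → true
  stated purpose = tourism: business == tourism is false
  demonstrated funds > 122498 USD: 70337 > 122498 is false
  prior overstay on record: no → false
  has a sponsor letter: yes → true
  intended stay > 291 days: 578 > 291 is true
Combine:
[1.1.1.1.1.1] true OR false = true
[1.1.1.1.1] NOT true = false
[1.1.1.1.2] false OR false = false
[1.1.1.1] false OR false = false
[1.1.1.2.1] true AND true = true
[1.1.1.2.2] false OR false OR false = false
[1.1.1.2] true AND false = false
[1.1.1] false OR false = false
[1.1] NOT false = true
[1] NOT true = false
[2] true → true = true
[root] false AND true = false
Overall: false → refused

Refused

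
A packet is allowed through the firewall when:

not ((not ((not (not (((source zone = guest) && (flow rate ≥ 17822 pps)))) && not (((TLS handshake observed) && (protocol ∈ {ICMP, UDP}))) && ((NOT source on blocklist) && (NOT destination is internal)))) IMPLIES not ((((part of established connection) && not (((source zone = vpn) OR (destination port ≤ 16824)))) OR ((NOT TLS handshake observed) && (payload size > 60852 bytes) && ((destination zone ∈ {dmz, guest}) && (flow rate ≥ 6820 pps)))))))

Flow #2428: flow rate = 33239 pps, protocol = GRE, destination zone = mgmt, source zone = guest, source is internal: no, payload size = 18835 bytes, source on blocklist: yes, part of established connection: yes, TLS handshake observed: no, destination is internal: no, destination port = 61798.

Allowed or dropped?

Allowed

Atomic conditions:
  source zone = guest: guest == guest is true
  flow rate ≥ 17822 pps: 33239 ≥ 17822 is true
  TLS handshake observed: no → false
  protocol ∈ {ICMP, UDP}: GRE is not in the set → false
  NOT source on blocklist: yes → false
  NOT destination is internal: no → true
  part of established connection: yes → true
  source zone = vpn: guest == vpn is false
  destination port ≤ 16824: 61798 ≤ 16824 is false
  NOT TLS handshake observed: no → true
  payload size > 60852 bytes: 18835 > 60852 is false
  destination zone ∈ {dmz, guest}: mgmt is not in the set → false
  flow rate ≥ 6820 pps: 33239 ≥ 6820 is true
Combine:
[1.1.1.1.1.1] true AND true = true
[1.1.1.1.1] NOT true = false
[1.1.1.1] NOT false = true
[1.1.1.2.1] false AND false = false
[1.1.1.2] NOT false = true
[1.1.1.3] false AND true = false
[1.1.1] true AND true AND false = false
[1.1] NOT false = true
[1.2.1.1.2.1] false OR false = false
[1.2.1.1.2] NOT false = true
[1.2.1.1] true AND true = true
[1.2.1.2.3] false AND true = false
[1.2.1.2] true AND false AND false = false
[1.2.1] true OR false = true
[1.2] NOT true = false
[1] true → false = false
[root] NOT false = true
Overall: true → allowed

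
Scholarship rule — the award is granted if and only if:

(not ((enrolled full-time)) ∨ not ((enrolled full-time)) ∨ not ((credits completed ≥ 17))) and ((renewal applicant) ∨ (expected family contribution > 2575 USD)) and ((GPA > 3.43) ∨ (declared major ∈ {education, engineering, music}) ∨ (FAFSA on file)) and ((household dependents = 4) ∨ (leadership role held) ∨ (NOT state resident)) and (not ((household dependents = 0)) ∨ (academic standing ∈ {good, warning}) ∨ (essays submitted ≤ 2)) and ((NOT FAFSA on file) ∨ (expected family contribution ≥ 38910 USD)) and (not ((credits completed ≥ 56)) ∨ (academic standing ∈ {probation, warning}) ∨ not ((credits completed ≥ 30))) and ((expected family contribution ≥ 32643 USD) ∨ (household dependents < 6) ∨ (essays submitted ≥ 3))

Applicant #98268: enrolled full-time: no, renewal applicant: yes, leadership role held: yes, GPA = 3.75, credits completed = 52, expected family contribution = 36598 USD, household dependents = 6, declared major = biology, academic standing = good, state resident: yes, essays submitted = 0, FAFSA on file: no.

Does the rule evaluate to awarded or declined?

Awarded

Atomic conditions:
  enrolled full-time: no → false
  credits completed ≥ 17: 52 ≥ 17 is true
  renewal applicant: yes → true
  expected family contribution > 2575 USD: 36598 > 2575 is true
  GPA > 3.43: 3.75 > 3.43 is true
  declared major ∈ {education, engineering, music}: biology is not in the set → false
  FAFSA on file: no → false
  household dependents = 4: 6 == 4 is false
  leadership role held: yes → true
  NOT state resident: yes → false
  household dependents = 0: 6 == 0 is false
  academic standing ∈ {good, warning}: good is in the set → true
  essays submitted ≤ 2: 0 ≤ 2 is true
  NOT FAFSA on file: no → true
  expected family contribution ≥ 38910 USD: 36598 ≥ 38910 is false
  credits completed ≥ 56: 52 ≥ 56 is false
  academic standing ∈ {probation, warning}: good is not in the set → false
  credits completed ≥ 30: 52 ≥ 30 is true
  expected family contribution ≥ 32643 USD: 36598 ≥ 32643 is true
  household dependents < 6: 6 < 6 is false
  essays submitted ≥ 3: 0 ≥ 3 is false
Combine:
[1.1] NOT false = true
[1.2] NOT false = true
[1.3] NOT true = false
[1] true OR true OR false = true
[2] true OR true = true
[3] true OR false OR false = true
[4] false OR true OR false = true
[5.1] NOT false = true
[5] true OR true OR true = true
[6] true OR false = true
[7.1] NOT false = true
[7.3] NOT true = false
[7] true OR false OR false = true
[8] true OR false OR false = true
[root] true AND true AND true AND true AND true AND true AND true AND true = true
Overall: true → awarded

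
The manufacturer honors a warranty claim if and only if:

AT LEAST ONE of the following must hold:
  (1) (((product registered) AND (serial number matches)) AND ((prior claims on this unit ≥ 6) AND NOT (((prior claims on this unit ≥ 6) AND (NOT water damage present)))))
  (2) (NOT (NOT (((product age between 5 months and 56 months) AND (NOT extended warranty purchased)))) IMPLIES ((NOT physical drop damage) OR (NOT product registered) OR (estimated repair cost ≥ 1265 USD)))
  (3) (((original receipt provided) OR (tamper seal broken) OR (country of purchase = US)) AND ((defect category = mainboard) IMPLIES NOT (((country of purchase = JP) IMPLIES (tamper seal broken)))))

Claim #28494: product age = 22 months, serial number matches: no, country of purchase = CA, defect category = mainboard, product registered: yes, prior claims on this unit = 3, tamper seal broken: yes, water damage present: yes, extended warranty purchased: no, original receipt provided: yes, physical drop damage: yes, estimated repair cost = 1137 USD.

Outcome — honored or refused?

Atomic conditions:
  product registered: yes → true
  serial number matches: no → false
  prior claims on this unit ≥ 6: 3 ≥ 6 is false
  NOT water damage present: yes → false
  product age between 5 months and 56 months: 22 in [5, 56] is true
  NOT extended warranty purchased: no → true
  NOT physical drop damage: yes → false
  NOT product registered: yes → false
  estimated repair cost ≥ 1265 USD: 1137 ≥ 1265 is false
  original receipt provided: yes → true
  tamper seal broken: yes → true
  country of purchase = US: CA == US is false
  defect category = mainboard: mainboard == mainboard is true
  country of purchase = JP: CA == JP is false
Combine:
[1.1] true AND false = false
[1.2.2.1] false AND false = false
[1.2.2] NOT false = true
[1.2] false AND true = false
[1] false AND false = false
[2.1.1.1] true AND true = true
[2.1.1] NOT true = false
[2.1] NOT false = true
[2.2] false OR false OR false = false
[2] true → false = false
[3.1] true OR true OR false = true
[3.2.2.1] false → true (antecedent false ⇒ implication holds) = true
[3.2.2] NOT true = false
[3.2] true → false = false
[3] true AND false = false
[root] false OR false OR false = false
Overall: false → refused

Refused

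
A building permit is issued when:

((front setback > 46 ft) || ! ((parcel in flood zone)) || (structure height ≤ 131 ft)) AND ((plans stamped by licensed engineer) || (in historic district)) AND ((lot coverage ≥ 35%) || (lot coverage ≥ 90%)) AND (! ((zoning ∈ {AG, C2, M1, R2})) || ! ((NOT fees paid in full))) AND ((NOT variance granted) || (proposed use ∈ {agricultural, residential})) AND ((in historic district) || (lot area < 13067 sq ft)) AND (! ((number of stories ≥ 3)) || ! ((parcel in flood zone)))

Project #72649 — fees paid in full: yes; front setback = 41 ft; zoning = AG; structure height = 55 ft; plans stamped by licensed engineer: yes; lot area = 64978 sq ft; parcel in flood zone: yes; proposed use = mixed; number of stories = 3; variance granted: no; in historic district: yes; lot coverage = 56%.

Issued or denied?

Denied

Atomic conditions:
  front setback > 46 ft: 41 > 46 is false
  parcel in flood zone: yes → true
  structure height ≤ 131 ft: 55 ≤ 131 is true
  plans stamped by licensed engineer: yes → true
  in historic district: yes → true
  lot coverage ≥ 35%: 56 ≥ 35 is true
  lot coverage ≥ 90%: 56 ≥ 90 is false
  zoning ∈ {AG, C2, M1, R2}: AG is in the set → true
  NOT fees paid in full: yes → false
  NOT variance granted: no → true
  proposed use ∈ {agricultural, residential}: mixed is not in the set → false
  lot area < 13067 sq ft: 64978 < 13067 is false
  number of stories ≥ 3: 3 ≥ 3 is true
Combine:
[1.2] NOT true = false
[1] false OR false OR true = true
[2] true OR true = true
[3] true OR false = true
[4.1] NOT true = false
[4.2] NOT false = true
[4] false OR true = true
[5] true OR false = true
[6] true OR false = true
[7.1] NOT true = false
[7.2] NOT true = false
[7] false OR false = false
[root] true AND true AND true AND true AND true AND true AND false = false
Overall: false → denied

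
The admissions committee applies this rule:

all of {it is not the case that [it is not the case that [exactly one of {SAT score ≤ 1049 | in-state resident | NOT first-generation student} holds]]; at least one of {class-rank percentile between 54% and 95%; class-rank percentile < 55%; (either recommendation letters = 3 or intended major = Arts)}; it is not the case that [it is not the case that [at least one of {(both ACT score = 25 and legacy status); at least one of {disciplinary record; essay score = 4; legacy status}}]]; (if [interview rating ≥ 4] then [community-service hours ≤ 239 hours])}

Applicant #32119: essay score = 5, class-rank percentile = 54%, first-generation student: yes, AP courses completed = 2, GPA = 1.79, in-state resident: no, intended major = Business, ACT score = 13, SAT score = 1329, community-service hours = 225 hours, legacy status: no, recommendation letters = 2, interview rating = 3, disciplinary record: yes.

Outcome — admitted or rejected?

Rejected

Atomic conditions:
  SAT score ≤ 1049: 1329 ≤ 1049 is false
  in-state resident: no → false
  NOT first-generation student: yes → false
  class-rank percentile between 54% and 95%: 54 in [54, 95] is true
  class-rank percentile < 55%: 54 < 55 is true
  recommendation letters = 3: 2 == 3 is false
  intended major = Arts: Business == Arts is false
  ACT score = 25: 13 == 25 is false
  legacy status: no → false
  disciplinary record: yes → true
  essay score = 4: 5 == 4 is false
  interview rating ≥ 4: 3 ≥ 4 is false
  community-service hours ≤ 239 hours: 225 ≤ 239 is true
Combine:
[1.1.1] exactly-one(false, false, false) = false
[1.1] NOT false = true
[1] NOT true = false
[2.3] false OR false = false
[2] true OR true OR false = true
[3.1.1.1] false AND false = false
[3.1.1.2] true OR false OR false = true
[3.1.1] false OR true = true
[3.1] NOT true = false
[3] NOT false = true
[4] false → true (antecedent false ⇒ implication holds) = true
[root] false AND true AND true AND true = false
Overall: false → rejected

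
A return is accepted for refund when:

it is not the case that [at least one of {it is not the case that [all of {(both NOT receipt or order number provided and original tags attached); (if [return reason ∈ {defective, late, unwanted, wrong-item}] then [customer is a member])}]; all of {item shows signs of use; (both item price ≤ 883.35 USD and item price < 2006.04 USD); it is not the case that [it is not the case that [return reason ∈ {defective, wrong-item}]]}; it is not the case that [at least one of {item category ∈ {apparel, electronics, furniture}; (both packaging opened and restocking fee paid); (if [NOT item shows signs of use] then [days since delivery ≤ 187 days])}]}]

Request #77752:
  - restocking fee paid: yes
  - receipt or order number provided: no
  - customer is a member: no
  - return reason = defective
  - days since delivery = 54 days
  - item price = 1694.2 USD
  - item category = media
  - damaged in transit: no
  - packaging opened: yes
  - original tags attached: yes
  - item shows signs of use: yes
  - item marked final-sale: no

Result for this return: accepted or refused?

Atomic conditions:
  NOT receipt or order number provided: no → true
  original tags attached: yes → true
  return reason ∈ {defective, late, unwanted, wrong-item}: defective is in the set → true
  customer is a member: no → false
  item shows signs of use: yes → true
  item price ≤ 883.35 USD: 1694.2 ≤ 883.35 is false
  item price < 2006.04 USD: 1694.2 < 2006.04 is true
  return reason ∈ {defective, wrong-item}: defective is in the set → true
  item category ∈ {apparel, electronics, furniture}: media is not in the set → false
  packaging opened: yes → true
  restocking fee paid: yes → true
  NOT item shows signs of use: yes → false
  days since delivery ≤ 187 days: 54 ≤ 187 is true
Combine:
[1.1.1.1] true AND true = true
[1.1.1.2] true → false = false
[1.1.1] true AND false = false
[1.1] NOT false = true
[1.2.2] false AND true = false
[1.2.3.1] NOT true = false
[1.2.3] NOT false = true
[1.2] true AND false AND true = false
[1.3.1.2] true AND true = true
[1.3.1.3] false → true (antecedent false ⇒ implication holds) = true
[1.3.1] false OR true OR true = true
[1.3] NOT true = false
[1] true OR false OR false = true
[root] NOT true = false
Overall: false → refused

Refused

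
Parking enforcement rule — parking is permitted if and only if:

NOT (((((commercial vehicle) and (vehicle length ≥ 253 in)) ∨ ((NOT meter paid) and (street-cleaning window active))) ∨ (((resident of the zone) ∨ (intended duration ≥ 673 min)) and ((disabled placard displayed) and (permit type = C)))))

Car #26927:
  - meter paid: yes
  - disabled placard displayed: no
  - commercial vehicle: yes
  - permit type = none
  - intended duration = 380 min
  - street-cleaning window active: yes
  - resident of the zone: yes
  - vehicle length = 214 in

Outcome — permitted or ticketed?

Atomic conditions:
  commercial vehicle: yes → true
  vehicle length ≥ 253 in: 214 ≥ 253 is false
  NOT meter paid: yes → false
  street-cleaning window active: yes → true
  resident of the zone: yes → true
  intended duration ≥ 673 min: 380 ≥ 673 is false
  disabled placard displayed: no → false
  permit type = C: none == C is false
Combine:
[1.1.1] true AND false = false
[1.1.2] false AND true = false
[1.1] false OR false = false
[1.2.1] true OR false = true
[1.2.2] false AND false = false
[1.2] true AND false = false
[1] false OR false = false
[root] NOT false = true
Overall: true → permitted

Permitted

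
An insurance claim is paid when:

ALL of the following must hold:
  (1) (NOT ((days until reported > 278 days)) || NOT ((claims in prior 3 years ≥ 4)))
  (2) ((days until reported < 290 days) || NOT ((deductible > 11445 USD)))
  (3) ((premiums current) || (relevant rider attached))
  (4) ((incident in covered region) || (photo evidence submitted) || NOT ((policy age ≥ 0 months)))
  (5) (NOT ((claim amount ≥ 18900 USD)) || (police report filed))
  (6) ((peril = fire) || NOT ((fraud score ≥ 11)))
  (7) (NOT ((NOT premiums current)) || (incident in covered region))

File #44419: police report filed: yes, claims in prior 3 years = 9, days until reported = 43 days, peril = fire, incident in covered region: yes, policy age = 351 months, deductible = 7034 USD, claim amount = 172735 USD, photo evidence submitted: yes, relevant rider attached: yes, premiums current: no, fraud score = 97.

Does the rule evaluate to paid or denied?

Paid

Atomic conditions:
  days until reported > 278 days: 43 > 278 is false
  claims in prior 3 years ≥ 4: 9 ≥ 4 is true
  days until reported < 290 days: 43 < 290 is true
  deductible > 11445 USD: 7034 > 11445 is false
  premiums current: no → false
  relevant rider attached: yes → true
  incident in covered region: yes → true
  photo evidence submitted: yes → true
  policy age ≥ 0 months: 351 ≥ 0 is true
  claim amount ≥ 18900 USD: 172735 ≥ 18900 is true
  police report filed: yes → true
  peril = fire: fire == fire is true
  fraud score ≥ 11: 97 ≥ 11 is true
  NOT premiums current: no → true
Combine:
[1.1] NOT false = true
[1.2] NOT true = false
[1] true OR false = true
[2.2] NOT false = true
[2] true OR true = true
[3] false OR true = true
[4.3] NOT true = false
[4] true OR true OR false = true
[5.1] NOT true = false
[5] false OR true = true
[6.2] NOT true = false
[6] true OR false = true
[7.1] NOT true = false
[7] false OR true = true
[root] true AND true AND true AND true AND true AND true AND true = true
Overall: true → paid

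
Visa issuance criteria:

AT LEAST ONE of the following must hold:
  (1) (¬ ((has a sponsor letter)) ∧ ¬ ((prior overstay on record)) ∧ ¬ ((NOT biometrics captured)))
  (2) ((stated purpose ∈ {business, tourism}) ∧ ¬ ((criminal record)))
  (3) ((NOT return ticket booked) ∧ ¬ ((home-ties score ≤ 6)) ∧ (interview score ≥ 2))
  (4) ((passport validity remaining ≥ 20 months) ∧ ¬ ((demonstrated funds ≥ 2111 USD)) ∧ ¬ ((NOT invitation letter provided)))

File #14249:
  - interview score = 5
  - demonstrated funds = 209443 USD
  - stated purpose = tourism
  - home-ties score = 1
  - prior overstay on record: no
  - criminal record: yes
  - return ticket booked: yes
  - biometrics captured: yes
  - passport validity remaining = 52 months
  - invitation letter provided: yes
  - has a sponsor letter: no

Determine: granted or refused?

Atomic conditions:
  has a sponsor letter: no → false
  prior overstay on record: no → false
  NOT biometrics captured: yes → false
  stated purpose ∈ {business, tourism}: tourism is in the set → true
  criminal record: yes → true
  NOT return ticket booked: yes → false
  home-ties score ≤ 6: 1 ≤ 6 is true
  interview score ≥ 2: 5 ≥ 2 is true
  passport validity remaining ≥ 20 months: 52 ≥ 20 is true
  demonstrated funds ≥ 2111 USD: 209443 ≥ 2111 is true
  NOT invitation letter provided: yes → false
Combine:
[1.1] NOT false = true
[1.2] NOT false = true
[1.3] NOT false = true
[1] true AND true AND true = true
[2.2] NOT true = false
[2] true AND false = false
[3.2] NOT true = false
[3] false AND false AND true = false
[4.2] NOT true = false
[4.3] NOT false = true
[4] true AND false AND true = false
[root] true OR false OR false OR false = true
Overall: true → granted

Granted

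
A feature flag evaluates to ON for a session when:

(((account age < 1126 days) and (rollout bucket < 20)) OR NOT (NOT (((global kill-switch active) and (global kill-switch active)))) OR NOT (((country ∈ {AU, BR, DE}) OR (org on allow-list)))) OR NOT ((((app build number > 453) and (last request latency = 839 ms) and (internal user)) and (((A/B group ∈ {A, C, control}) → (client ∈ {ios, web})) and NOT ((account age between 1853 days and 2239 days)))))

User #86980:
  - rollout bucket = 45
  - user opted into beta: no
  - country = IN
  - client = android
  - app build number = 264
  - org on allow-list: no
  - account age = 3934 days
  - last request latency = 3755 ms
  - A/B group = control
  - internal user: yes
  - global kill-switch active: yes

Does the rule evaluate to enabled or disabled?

Atomic conditions:
  account age < 1126 days: 3934 < 1126 is false
  rollout bucket < 20: 45 < 20 is false
  global kill-switch active: yes → true
  country ∈ {AU, BR, DE}: IN is not in the set → false
  org on allow-list: no → false
  app build number > 453: 264 > 453 is false
  last request latency = 839 ms: 3755 == 839 is false
  internal user: yes → true
  A/B group ∈ {A, C, control}: control is in the set → true
  client ∈ {ios, web}: android is not in the set → false
  account age between 1853 days and 2239 days: 3934 in [1853, 2239] is false
Combine:
[1.1] false AND false = false
[1.2.1.1] true AND true = true
[1.2.1] NOT true = false
[1.2] NOT false = true
[1.3.1] false OR false = false
[1.3] NOT false = true
[1] false OR true OR true = true
[2.1.1] false AND false AND true = false
[2.1.2.1] true → false = false
[2.1.2.2] NOT false = true
[2.1.2] false AND true = false
[2.1] false AND false = false
[2] NOT false = true
[root] true OR true = true
Overall: true → enabled

Enabled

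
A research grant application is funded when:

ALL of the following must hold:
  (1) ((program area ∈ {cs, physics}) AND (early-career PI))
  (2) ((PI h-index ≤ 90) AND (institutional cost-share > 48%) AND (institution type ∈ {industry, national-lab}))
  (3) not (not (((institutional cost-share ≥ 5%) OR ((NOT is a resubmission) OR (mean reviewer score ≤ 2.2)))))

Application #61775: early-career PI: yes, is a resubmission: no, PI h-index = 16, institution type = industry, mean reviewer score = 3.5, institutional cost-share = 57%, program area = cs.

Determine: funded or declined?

Funded

Atomic conditions:
  program area ∈ {cs, physics}: cs is in the set → true
  early-career PI: yes → true
  PI h-index ≤ 90: 16 ≤ 90 is true
  institutional cost-share > 48%: 57 > 48 is true
  institution type ∈ {industry, national-lab}: industry is in the set → true
  institutional cost-share ≥ 5%: 57 ≥ 5 is true
  NOT is a resubmission: no → true
  mean reviewer score ≤ 2.2: 3.5 ≤ 2.2 is false
Combine:
[1] true AND true = true
[2] true AND true AND true = true
[3.1.1.2] true OR false = true
[3.1.1] true OR true = true
[3.1] NOT true = false
[3] NOT false = true
[root] true AND true AND true = true
Overall: true → funded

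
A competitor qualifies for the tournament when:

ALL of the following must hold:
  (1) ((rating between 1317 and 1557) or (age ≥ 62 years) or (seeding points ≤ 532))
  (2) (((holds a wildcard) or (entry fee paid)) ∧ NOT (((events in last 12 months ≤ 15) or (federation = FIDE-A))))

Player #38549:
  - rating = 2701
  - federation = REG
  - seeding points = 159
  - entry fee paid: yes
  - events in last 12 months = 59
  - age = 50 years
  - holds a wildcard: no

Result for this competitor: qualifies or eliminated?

Qualifies

Atomic conditions:
  rating between 1317 and 1557: 2701 in [1317, 1557] is false
  age ≥ 62 years: 50 ≥ 62 is false
  seeding points ≤ 532: 159 ≤ 532 is true
  holds a wildcard: no → false
  entry fee paid: yes → true
  events in last 12 months ≤ 15: 59 ≤ 15 is false
  federation = FIDE-A: REG == FIDE-A is false
Combine:
[1] false OR false OR true = true
[2.1] false OR true = true
[2.2.1] false OR false = false
[2.2] NOT false = true
[2] true AND true = true
[root] true AND true = true
Overall: true → qualifies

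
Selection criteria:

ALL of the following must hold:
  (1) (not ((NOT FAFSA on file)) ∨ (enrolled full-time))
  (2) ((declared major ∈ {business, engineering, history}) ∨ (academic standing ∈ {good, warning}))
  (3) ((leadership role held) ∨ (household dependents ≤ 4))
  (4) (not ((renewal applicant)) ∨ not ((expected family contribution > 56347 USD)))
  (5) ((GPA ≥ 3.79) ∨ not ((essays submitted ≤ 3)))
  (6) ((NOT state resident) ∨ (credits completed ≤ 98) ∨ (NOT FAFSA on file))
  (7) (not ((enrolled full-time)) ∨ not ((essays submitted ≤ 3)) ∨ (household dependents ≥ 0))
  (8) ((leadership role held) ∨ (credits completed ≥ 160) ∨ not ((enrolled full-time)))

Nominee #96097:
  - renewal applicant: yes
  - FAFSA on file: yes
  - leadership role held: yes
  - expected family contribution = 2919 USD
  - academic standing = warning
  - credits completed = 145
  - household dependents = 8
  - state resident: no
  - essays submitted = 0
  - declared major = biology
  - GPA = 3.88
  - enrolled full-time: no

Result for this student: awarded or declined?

Awarded

Atomic conditions:
  NOT FAFSA on file: yes → false
  enrolled full-time: no → false
  declared major ∈ {business, engineering, history}: biology is not in the set → false
  academic standing ∈ {good, warning}: warning is in the set → true
  leadership role held: yes → true
  household dependents ≤ 4: 8 ≤ 4 is false
  renewal applicant: yes → true
  expected family contribution > 56347 USD: 2919 > 56347 is false
  GPA ≥ 3.79: 3.88 ≥ 3.79 is true
  essays submitted ≤ 3: 0 ≤ 3 is true
  NOT state resident: no → true
  credits completed ≤ 98: 145 ≤ 98 is false
  household dependents ≥ 0: 8 ≥ 0 is true
  credits completed ≥ 160: 145 ≥ 160 is false
Combine:
[1.1] NOT false = true
[1] true OR false = true
[2] false OR true = true
[3] true OR false = true
[4.1] NOT true = false
[4.2] NOT false = true
[4] false OR true = true
[5.2] NOT true = false
[5] true OR false = true
[6] true OR false OR false = true
[7.1] NOT false = true
[7.2] NOT true = false
[7] true OR false OR true = true
[8.3] NOT false = true
[8] true OR false OR true = true
[root] true AND true AND true AND true AND true AND true AND true AND true = true
Overall: true → awarded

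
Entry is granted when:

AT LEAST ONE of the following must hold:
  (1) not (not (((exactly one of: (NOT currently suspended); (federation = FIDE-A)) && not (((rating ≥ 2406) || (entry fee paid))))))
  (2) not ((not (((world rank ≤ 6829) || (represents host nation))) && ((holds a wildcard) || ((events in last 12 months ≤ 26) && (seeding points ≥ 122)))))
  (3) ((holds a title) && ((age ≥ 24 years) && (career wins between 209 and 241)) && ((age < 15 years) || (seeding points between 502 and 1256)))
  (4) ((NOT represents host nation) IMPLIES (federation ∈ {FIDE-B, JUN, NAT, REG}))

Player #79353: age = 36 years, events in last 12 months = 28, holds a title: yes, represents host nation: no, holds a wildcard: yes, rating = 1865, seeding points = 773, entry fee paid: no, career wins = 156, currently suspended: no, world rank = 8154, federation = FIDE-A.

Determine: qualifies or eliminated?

Atomic conditions:
  NOT currently suspended: no → true
  federation = FIDE-A: FIDE-A == FIDE-A is true
  rating ≥ 2406: 1865 ≥ 2406 is false
  entry fee paid: no → false
  world rank ≤ 6829: 8154 ≤ 6829 is false
  represents host nation: no → false
  holds a wildcard: yes → true
  events in last 12 months ≤ 26: 28 ≤ 26 is false
  seeding points ≥ 122: 773 ≥ 122 is true
  holds a title: yes → true
  age ≥ 24 years: 36 ≥ 24 is true
  career wins between 209 and 241: 156 in [209, 241] is false
  age < 15 years: 36 < 15 is false
  seeding points between 502 and 1256: 773 in [502, 1256] is true
  NOT represents host nation: no → true
  federation ∈ {FIDE-B, JUN, NAT, REG}: FIDE-A is not in the set → false
Combine:
[1.1.1.1] exactly-one(true, true) = false
[1.1.1.2.1] false OR false = false
[1.1.1.2] NOT false = true
[1.1.1] false AND true = false
[1.1] NOT false = true
[1] NOT true = false
[2.1.1.1] false OR false = false
[2.1.1] NOT false = true
[2.1.2.2] false AND true = false
[2.1.2] true OR false = true
[2.1] true AND true = true
[2] NOT true = false
[3.2] true AND false = false
[3.3] false OR true = true
[3] true AND false AND true = false
[4] true → false = false
[root] false OR false OR false OR false = false
Overall: false → eliminated

Eliminated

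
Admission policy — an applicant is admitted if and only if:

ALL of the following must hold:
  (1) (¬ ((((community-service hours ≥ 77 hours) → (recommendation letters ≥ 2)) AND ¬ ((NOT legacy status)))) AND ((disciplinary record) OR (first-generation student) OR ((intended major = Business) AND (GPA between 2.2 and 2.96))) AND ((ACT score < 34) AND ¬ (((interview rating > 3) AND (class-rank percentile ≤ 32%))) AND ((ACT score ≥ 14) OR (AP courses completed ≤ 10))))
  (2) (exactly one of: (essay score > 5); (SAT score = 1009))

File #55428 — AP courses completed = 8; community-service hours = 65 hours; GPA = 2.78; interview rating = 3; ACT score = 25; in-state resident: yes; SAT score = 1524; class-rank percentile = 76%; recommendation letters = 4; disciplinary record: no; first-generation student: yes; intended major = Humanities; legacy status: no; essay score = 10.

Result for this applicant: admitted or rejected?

Admitted

Atomic conditions:
  community-service hours ≥ 77 hours: 65 ≥ 77 is false
  recommendation letters ≥ 2: 4 ≥ 2 is true
  NOT legacy status: no → true
  disciplinary record: no → false
  first-generation student: yes → true
  intended major = Business: Humanities == Business is false
  GPA between 2.2 and 2.96: 2.78 in [2.2, 2.96] is true
  ACT score < 34: 25 < 34 is true
  interview rating > 3: 3 > 3 is false
  class-rank percentile ≤ 32%: 76 ≤ 32 is false
  ACT score ≥ 14: 25 ≥ 14 is true
  AP courses completed ≤ 10: 8 ≤ 10 is true
  essay score > 5: 10 > 5 is true
  SAT score = 1009: 1524 == 1009 is false
Combine:
[1.1.1.1] false → true (antecedent false ⇒ implication holds) = true
[1.1.1.2] NOT true = false
[1.1.1] true AND false = false
[1.1] NOT false = true
[1.2.3] false AND true = false
[1.2] false OR true OR false = true
[1.3.2.1] false AND false = false
[1.3.2] NOT false = true
[1.3.3] true OR true = true
[1.3] true AND true AND true = true
[1] true AND true AND true = true
[2] exactly-one(true, false) = true
[root] true AND true = true
Overall: true → admitted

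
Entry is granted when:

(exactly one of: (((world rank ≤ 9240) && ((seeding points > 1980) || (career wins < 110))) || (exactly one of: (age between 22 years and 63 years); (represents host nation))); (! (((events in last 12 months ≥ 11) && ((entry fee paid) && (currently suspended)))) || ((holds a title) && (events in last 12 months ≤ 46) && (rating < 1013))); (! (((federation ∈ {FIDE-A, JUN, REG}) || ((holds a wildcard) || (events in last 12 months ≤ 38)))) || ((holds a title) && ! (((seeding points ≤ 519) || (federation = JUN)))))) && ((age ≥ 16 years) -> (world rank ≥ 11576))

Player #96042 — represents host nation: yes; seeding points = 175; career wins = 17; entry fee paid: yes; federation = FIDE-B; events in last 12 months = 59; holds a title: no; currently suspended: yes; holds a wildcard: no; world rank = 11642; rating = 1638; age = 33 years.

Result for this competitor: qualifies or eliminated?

Qualifies

Atomic conditions:
  world rank ≤ 9240: 11642 ≤ 9240 is false
  seeding points > 1980: 175 > 1980 is false
  career wins < 110: 17 < 110 is true
  age between 22 years and 63 years: 33 in [22, 63] is true
  represents host nation: yes → true
  events in last 12 months ≥ 11: 59 ≥ 11 is true
  entry fee paid: yes → true
  currently suspended: yes → true
  holds a title: no → false
  events in last 12 months ≤ 46: 59 ≤ 46 is false
  rating < 1013: 1638 < 1013 is false
  federation ∈ {FIDE-A, JUN, REG}: FIDE-B is not in the set → false
  holds a wildcard: no → false
  events in last 12 months ≤ 38: 59 ≤ 38 is false
  seeding points ≤ 519: 175 ≤ 519 is true
  federation = JUN: FIDE-B == JUN is false
  age ≥ 16 years: 33 ≥ 16 is true
  world rank ≥ 11576: 11642 ≥ 11576 is true
Combine:
[1.1.1.2] false OR true = true
[1.1.1] false AND true = false
[1.1.2] exactly-one(true, true) = false
[1.1] false OR false = false
[1.2.1.1.2] true AND true = true
[1.2.1.1] true AND true = true
[1.2.1] NOT true = false
[1.2.2] false AND false AND false = false
[1.2] false OR false = false
[1.3.1.1.2] false OR false = false
[1.3.1.1] false OR false = false
[1.3.1] NOT false = true
[1.3.2.2.1] true OR false = true
[1.3.2.2] NOT true = false
[1.3.2] false AND false = false
[1.3] true OR false = true
[1] exactly-one(false, false, true) = true
[2] true → true = true
[root] true AND true = true
Overall: true → qualifies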